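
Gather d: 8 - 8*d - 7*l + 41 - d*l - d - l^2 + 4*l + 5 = d*(-l - 9) - l^2 - 3*l + 54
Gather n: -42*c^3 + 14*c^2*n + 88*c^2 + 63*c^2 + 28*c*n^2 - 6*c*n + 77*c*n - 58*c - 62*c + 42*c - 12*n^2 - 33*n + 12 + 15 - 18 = -42*c^3 + 151*c^2 - 78*c + n^2*(28*c - 12) + n*(14*c^2 + 71*c - 33) + 9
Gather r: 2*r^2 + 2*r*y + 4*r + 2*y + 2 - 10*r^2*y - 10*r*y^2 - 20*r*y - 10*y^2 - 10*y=r^2*(2 - 10*y) + r*(-10*y^2 - 18*y + 4) - 10*y^2 - 8*y + 2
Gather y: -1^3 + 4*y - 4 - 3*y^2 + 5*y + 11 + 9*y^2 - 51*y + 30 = 6*y^2 - 42*y + 36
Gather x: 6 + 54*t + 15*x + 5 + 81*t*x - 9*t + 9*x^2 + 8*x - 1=45*t + 9*x^2 + x*(81*t + 23) + 10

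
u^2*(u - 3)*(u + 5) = u^4 + 2*u^3 - 15*u^2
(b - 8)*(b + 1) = b^2 - 7*b - 8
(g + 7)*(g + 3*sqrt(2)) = g^2 + 3*sqrt(2)*g + 7*g + 21*sqrt(2)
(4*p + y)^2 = 16*p^2 + 8*p*y + y^2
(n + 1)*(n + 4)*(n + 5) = n^3 + 10*n^2 + 29*n + 20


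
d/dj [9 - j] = -1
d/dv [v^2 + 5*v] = 2*v + 5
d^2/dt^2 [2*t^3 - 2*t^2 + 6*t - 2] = 12*t - 4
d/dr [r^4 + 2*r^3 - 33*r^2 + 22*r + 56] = 4*r^3 + 6*r^2 - 66*r + 22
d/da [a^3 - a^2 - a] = 3*a^2 - 2*a - 1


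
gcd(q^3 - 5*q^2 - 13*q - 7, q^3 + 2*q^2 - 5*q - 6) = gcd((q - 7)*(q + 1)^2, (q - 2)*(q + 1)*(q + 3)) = q + 1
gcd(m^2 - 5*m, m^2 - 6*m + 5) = m - 5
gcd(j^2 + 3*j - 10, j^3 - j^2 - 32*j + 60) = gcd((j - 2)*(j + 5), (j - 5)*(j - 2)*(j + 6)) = j - 2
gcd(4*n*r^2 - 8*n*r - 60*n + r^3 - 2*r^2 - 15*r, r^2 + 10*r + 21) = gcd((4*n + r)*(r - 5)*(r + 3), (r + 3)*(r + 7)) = r + 3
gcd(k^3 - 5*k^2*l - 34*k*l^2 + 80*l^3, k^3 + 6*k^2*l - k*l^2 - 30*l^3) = k^2 + 3*k*l - 10*l^2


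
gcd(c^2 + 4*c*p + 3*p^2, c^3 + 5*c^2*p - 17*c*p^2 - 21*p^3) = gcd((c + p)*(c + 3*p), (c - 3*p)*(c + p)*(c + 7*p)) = c + p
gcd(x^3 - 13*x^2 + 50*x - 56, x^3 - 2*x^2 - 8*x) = x - 4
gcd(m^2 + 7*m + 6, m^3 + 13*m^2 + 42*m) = m + 6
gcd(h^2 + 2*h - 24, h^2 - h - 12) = h - 4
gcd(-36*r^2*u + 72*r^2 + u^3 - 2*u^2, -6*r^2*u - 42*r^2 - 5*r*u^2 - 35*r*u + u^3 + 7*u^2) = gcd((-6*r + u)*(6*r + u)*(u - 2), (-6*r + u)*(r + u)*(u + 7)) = 6*r - u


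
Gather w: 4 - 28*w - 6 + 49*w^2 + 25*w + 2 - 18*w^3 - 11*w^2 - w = -18*w^3 + 38*w^2 - 4*w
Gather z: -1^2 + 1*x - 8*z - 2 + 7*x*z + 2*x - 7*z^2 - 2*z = 3*x - 7*z^2 + z*(7*x - 10) - 3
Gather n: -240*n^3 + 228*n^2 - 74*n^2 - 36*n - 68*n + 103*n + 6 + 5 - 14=-240*n^3 + 154*n^2 - n - 3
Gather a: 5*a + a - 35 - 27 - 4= 6*a - 66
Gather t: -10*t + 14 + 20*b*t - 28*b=-28*b + t*(20*b - 10) + 14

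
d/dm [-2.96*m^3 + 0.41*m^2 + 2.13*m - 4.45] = -8.88*m^2 + 0.82*m + 2.13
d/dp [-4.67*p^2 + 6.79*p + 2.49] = 6.79 - 9.34*p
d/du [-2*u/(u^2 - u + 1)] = 2*(u^2 - 1)/(u^4 - 2*u^3 + 3*u^2 - 2*u + 1)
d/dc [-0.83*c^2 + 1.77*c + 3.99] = 1.77 - 1.66*c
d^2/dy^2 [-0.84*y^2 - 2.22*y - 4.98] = -1.68000000000000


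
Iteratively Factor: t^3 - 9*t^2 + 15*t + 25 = (t - 5)*(t^2 - 4*t - 5) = (t - 5)*(t + 1)*(t - 5)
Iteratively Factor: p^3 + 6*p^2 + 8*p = (p + 2)*(p^2 + 4*p) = p*(p + 2)*(p + 4)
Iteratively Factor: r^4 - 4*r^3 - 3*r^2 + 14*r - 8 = (r - 4)*(r^3 - 3*r + 2) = (r - 4)*(r - 1)*(r^2 + r - 2) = (r - 4)*(r - 1)*(r + 2)*(r - 1)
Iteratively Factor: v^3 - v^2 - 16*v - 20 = (v - 5)*(v^2 + 4*v + 4) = (v - 5)*(v + 2)*(v + 2)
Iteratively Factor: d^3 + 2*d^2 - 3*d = (d + 3)*(d^2 - d) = d*(d + 3)*(d - 1)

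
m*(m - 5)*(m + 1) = m^3 - 4*m^2 - 5*m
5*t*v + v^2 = v*(5*t + v)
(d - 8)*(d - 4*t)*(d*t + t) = d^3*t - 4*d^2*t^2 - 7*d^2*t + 28*d*t^2 - 8*d*t + 32*t^2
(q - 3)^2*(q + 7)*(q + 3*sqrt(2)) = q^4 + q^3 + 3*sqrt(2)*q^3 - 33*q^2 + 3*sqrt(2)*q^2 - 99*sqrt(2)*q + 63*q + 189*sqrt(2)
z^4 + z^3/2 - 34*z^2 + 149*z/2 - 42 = (z - 4)*(z - 3/2)*(z - 1)*(z + 7)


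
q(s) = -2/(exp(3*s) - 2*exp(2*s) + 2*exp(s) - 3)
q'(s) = -2*(-3*exp(3*s) + 4*exp(2*s) - 2*exp(s))/(exp(3*s) - 2*exp(2*s) + 2*exp(s) - 3)^2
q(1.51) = -0.03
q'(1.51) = 0.12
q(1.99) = -0.01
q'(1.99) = 0.02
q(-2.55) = 0.70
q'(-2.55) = 0.03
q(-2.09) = 0.72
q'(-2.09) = 0.05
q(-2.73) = 0.69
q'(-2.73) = 0.03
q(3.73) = -0.00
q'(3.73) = 0.00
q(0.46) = 2.28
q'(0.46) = 13.19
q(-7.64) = 0.67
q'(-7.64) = 0.00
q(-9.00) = 0.67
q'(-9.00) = 0.00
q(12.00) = 0.00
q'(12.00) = 0.00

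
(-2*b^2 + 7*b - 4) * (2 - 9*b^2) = 18*b^4 - 63*b^3 + 32*b^2 + 14*b - 8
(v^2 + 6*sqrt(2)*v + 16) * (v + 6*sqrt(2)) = v^3 + 12*sqrt(2)*v^2 + 88*v + 96*sqrt(2)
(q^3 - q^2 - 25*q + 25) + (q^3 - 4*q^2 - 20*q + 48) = 2*q^3 - 5*q^2 - 45*q + 73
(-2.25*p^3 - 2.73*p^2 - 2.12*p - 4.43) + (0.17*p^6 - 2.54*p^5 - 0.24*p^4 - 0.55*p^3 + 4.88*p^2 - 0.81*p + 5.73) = 0.17*p^6 - 2.54*p^5 - 0.24*p^4 - 2.8*p^3 + 2.15*p^2 - 2.93*p + 1.3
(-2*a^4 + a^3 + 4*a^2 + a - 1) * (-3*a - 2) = 6*a^5 + a^4 - 14*a^3 - 11*a^2 + a + 2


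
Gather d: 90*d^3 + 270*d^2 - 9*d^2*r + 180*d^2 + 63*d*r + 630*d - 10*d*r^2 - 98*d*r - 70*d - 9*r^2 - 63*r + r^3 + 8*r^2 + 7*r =90*d^3 + d^2*(450 - 9*r) + d*(-10*r^2 - 35*r + 560) + r^3 - r^2 - 56*r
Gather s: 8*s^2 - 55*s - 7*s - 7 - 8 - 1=8*s^2 - 62*s - 16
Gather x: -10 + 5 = -5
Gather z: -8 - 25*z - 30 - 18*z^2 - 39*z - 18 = -18*z^2 - 64*z - 56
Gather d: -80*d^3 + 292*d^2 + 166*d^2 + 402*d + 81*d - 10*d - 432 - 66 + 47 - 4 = -80*d^3 + 458*d^2 + 473*d - 455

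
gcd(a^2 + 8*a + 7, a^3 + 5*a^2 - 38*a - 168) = a + 7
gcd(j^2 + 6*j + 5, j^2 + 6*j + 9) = 1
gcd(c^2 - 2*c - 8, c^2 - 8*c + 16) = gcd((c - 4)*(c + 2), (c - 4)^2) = c - 4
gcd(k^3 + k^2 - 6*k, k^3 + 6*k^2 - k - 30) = k^2 + k - 6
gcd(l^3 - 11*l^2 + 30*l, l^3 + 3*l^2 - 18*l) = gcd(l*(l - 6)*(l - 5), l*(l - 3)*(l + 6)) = l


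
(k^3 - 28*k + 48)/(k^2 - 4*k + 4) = (k^2 + 2*k - 24)/(k - 2)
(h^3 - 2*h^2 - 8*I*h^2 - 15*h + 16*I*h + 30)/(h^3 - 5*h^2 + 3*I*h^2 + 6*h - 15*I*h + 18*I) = (h^2 - 8*I*h - 15)/(h^2 + 3*h*(-1 + I) - 9*I)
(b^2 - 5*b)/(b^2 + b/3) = 3*(b - 5)/(3*b + 1)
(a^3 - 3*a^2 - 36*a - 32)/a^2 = a - 3 - 36/a - 32/a^2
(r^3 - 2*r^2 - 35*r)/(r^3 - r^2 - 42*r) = (r + 5)/(r + 6)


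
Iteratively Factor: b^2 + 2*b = (b + 2)*(b)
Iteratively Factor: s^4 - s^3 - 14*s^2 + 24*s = (s - 3)*(s^3 + 2*s^2 - 8*s) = (s - 3)*(s + 4)*(s^2 - 2*s) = s*(s - 3)*(s + 4)*(s - 2)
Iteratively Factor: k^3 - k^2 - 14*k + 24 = (k + 4)*(k^2 - 5*k + 6) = (k - 3)*(k + 4)*(k - 2)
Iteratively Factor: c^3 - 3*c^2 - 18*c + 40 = (c + 4)*(c^2 - 7*c + 10) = (c - 5)*(c + 4)*(c - 2)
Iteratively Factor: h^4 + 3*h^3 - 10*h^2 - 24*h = (h + 2)*(h^3 + h^2 - 12*h) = (h + 2)*(h + 4)*(h^2 - 3*h) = h*(h + 2)*(h + 4)*(h - 3)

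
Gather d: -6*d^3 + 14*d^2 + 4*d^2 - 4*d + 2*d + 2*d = -6*d^3 + 18*d^2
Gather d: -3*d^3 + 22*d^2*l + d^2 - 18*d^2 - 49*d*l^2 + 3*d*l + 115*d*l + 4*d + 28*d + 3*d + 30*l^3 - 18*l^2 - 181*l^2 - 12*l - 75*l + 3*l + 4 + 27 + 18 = -3*d^3 + d^2*(22*l - 17) + d*(-49*l^2 + 118*l + 35) + 30*l^3 - 199*l^2 - 84*l + 49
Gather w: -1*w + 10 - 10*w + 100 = 110 - 11*w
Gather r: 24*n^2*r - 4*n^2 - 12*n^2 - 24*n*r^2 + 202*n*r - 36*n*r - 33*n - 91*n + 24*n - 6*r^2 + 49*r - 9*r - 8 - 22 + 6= -16*n^2 - 100*n + r^2*(-24*n - 6) + r*(24*n^2 + 166*n + 40) - 24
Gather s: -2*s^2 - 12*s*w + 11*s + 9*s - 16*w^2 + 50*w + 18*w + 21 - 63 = -2*s^2 + s*(20 - 12*w) - 16*w^2 + 68*w - 42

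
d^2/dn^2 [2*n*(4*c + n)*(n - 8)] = 16*c + 12*n - 32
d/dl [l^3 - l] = 3*l^2 - 1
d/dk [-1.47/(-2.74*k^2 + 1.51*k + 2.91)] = (2.2197 - 8.0556*k)/(-2.74*k^2 + 1.51*k + 2.91)^2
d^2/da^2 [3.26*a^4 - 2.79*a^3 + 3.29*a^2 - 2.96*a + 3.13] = 39.12*a^2 - 16.74*a + 6.58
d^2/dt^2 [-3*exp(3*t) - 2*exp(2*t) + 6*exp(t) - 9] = (-27*exp(2*t) - 8*exp(t) + 6)*exp(t)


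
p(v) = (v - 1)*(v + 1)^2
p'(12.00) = 455.00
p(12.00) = 1859.00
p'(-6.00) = 95.00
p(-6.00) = -175.00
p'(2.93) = 30.61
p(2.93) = 29.81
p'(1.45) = 8.21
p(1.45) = 2.70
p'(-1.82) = 5.30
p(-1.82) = -1.90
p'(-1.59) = 3.40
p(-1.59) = -0.90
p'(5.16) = 89.20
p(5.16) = 157.85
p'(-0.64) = -1.05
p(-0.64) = -0.21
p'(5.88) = 114.48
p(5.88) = 230.99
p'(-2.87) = 17.97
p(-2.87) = -13.53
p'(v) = (v - 1)*(2*v + 2) + (v + 1)^2 = (v + 1)*(3*v - 1)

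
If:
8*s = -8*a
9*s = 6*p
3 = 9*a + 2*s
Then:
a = 3/7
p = -9/14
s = -3/7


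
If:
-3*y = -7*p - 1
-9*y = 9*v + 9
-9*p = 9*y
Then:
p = -1/10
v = -11/10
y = 1/10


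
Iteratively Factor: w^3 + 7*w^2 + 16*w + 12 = (w + 2)*(w^2 + 5*w + 6) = (w + 2)^2*(w + 3)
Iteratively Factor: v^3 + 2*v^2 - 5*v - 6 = (v + 1)*(v^2 + v - 6) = (v - 2)*(v + 1)*(v + 3)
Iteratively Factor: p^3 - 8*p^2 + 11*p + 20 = (p + 1)*(p^2 - 9*p + 20) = (p - 5)*(p + 1)*(p - 4)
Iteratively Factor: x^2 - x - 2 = (x - 2)*(x + 1)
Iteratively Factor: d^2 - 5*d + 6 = (d - 3)*(d - 2)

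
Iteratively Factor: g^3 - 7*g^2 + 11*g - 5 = (g - 1)*(g^2 - 6*g + 5) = (g - 5)*(g - 1)*(g - 1)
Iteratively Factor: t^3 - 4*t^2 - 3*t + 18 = (t - 3)*(t^2 - t - 6) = (t - 3)^2*(t + 2)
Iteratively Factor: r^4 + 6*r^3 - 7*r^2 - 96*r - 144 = (r - 4)*(r^3 + 10*r^2 + 33*r + 36) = (r - 4)*(r + 3)*(r^2 + 7*r + 12) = (r - 4)*(r + 3)*(r + 4)*(r + 3)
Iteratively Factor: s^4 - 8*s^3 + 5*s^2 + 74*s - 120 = (s - 2)*(s^3 - 6*s^2 - 7*s + 60) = (s - 2)*(s + 3)*(s^2 - 9*s + 20) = (s - 5)*(s - 2)*(s + 3)*(s - 4)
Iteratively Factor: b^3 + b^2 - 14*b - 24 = (b + 3)*(b^2 - 2*b - 8) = (b - 4)*(b + 3)*(b + 2)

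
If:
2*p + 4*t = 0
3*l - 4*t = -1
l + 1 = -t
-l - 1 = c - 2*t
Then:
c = -6/7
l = -5/7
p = 4/7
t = -2/7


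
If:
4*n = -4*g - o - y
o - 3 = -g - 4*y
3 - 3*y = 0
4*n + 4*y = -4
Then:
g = 8/3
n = -2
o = -11/3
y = 1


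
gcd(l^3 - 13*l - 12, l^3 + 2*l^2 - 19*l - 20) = l^2 - 3*l - 4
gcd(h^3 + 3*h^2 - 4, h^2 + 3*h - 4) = h - 1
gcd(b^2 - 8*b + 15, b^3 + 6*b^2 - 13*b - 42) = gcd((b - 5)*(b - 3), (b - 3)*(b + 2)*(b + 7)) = b - 3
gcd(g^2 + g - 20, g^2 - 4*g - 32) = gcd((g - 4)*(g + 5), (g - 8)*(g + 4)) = 1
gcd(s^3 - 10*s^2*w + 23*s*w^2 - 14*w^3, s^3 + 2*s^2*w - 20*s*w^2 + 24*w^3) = s - 2*w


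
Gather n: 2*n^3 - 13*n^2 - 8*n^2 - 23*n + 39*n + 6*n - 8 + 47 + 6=2*n^3 - 21*n^2 + 22*n + 45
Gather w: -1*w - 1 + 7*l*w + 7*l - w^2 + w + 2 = 7*l*w + 7*l - w^2 + 1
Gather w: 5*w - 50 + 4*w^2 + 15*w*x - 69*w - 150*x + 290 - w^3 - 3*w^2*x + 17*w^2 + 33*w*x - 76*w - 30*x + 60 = -w^3 + w^2*(21 - 3*x) + w*(48*x - 140) - 180*x + 300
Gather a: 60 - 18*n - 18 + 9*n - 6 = 36 - 9*n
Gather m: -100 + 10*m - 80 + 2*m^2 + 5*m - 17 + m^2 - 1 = 3*m^2 + 15*m - 198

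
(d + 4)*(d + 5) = d^2 + 9*d + 20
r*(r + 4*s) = r^2 + 4*r*s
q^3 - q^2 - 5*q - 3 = (q - 3)*(q + 1)^2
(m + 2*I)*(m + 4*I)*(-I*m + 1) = -I*m^3 + 7*m^2 + 14*I*m - 8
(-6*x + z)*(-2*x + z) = 12*x^2 - 8*x*z + z^2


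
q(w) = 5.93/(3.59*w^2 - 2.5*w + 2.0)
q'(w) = 5.93*(2.5 - 7.18*w)/(3.59*w^2 - 2.5*w + 2.0)^2 = (14.825 - 42.5774*w)/(3.59*w^2 - 2.5*w + 2.0)^2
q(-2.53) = 0.19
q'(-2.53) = 0.13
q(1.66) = 0.77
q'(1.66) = -0.93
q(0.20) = 3.61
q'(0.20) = 2.34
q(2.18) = 0.44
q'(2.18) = -0.42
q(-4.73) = 0.06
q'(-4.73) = 0.02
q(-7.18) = 0.03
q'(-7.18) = 0.01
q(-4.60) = 0.07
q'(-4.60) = 0.03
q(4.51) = 0.09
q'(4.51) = -0.04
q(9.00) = 0.02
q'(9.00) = -0.01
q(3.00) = 0.22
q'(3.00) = -0.16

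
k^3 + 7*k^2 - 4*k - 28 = (k - 2)*(k + 2)*(k + 7)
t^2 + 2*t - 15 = (t - 3)*(t + 5)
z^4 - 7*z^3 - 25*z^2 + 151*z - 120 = (z - 8)*(z - 3)*(z - 1)*(z + 5)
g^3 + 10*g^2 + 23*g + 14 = (g + 1)*(g + 2)*(g + 7)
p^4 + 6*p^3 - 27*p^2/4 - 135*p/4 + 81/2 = (p - 3/2)^2*(p + 3)*(p + 6)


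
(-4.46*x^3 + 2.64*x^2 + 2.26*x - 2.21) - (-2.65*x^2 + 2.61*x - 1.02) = -4.46*x^3 + 5.29*x^2 - 0.35*x - 1.19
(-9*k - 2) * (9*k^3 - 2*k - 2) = -81*k^4 - 18*k^3 + 18*k^2 + 22*k + 4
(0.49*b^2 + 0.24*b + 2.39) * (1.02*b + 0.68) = 0.4998*b^3 + 0.578*b^2 + 2.601*b + 1.6252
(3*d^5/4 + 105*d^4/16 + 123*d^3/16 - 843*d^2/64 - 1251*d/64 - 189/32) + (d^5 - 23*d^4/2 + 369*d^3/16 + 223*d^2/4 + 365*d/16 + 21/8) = 7*d^5/4 - 79*d^4/16 + 123*d^3/4 + 2725*d^2/64 + 209*d/64 - 105/32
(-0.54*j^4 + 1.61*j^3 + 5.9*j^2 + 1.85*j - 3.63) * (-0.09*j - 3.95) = 0.0486*j^5 + 1.9881*j^4 - 6.8905*j^3 - 23.4715*j^2 - 6.9808*j + 14.3385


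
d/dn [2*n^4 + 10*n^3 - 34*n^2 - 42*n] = 8*n^3 + 30*n^2 - 68*n - 42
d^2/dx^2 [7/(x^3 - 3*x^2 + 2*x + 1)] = 14*(3*(1 - x)*(x^3 - 3*x^2 + 2*x + 1) + (3*x^2 - 6*x + 2)^2)/(x^3 - 3*x^2 + 2*x + 1)^3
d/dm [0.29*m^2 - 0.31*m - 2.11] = 0.58*m - 0.31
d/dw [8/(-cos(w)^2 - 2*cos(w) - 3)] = -16*(cos(w) + 1)*sin(w)/(cos(w)^2 + 2*cos(w) + 3)^2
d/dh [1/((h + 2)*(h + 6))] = 2*(-h - 4)/(h^4 + 16*h^3 + 88*h^2 + 192*h + 144)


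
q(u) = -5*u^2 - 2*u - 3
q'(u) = -10*u - 2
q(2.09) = -29.02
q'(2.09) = -22.90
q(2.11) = -29.48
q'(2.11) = -23.10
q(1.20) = -12.60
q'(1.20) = -14.00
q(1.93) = -25.48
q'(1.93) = -21.30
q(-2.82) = -37.12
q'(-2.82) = 26.20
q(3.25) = -62.31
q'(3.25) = -34.50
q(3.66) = -77.30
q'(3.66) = -38.60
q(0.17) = -3.48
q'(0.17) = -3.70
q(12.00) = -747.00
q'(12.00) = -122.00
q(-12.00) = -699.00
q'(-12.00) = 118.00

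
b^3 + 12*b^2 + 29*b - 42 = (b - 1)*(b + 6)*(b + 7)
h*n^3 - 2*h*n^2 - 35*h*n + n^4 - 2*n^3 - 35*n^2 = n*(h + n)*(n - 7)*(n + 5)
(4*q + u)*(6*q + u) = 24*q^2 + 10*q*u + u^2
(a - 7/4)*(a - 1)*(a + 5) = a^3 + 9*a^2/4 - 12*a + 35/4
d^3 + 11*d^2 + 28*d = d*(d + 4)*(d + 7)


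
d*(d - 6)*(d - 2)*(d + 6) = d^4 - 2*d^3 - 36*d^2 + 72*d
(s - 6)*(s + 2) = s^2 - 4*s - 12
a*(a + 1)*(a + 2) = a^3 + 3*a^2 + 2*a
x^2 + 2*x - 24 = (x - 4)*(x + 6)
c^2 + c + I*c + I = (c + 1)*(c + I)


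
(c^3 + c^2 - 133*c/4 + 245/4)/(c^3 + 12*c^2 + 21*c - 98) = (c^2 - 6*c + 35/4)/(c^2 + 5*c - 14)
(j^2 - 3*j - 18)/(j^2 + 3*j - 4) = (j^2 - 3*j - 18)/(j^2 + 3*j - 4)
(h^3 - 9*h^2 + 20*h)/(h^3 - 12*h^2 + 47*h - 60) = h/(h - 3)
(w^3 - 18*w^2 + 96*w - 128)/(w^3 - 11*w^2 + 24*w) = (w^2 - 10*w + 16)/(w*(w - 3))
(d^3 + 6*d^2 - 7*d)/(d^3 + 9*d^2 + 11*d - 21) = d/(d + 3)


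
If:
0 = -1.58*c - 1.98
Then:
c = -1.25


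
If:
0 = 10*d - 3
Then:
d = 3/10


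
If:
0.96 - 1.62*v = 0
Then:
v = 0.59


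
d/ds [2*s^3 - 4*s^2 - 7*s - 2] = 6*s^2 - 8*s - 7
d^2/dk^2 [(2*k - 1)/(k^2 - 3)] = 2*(4*k^2*(2*k - 1) + (1 - 6*k)*(k^2 - 3))/(k^2 - 3)^3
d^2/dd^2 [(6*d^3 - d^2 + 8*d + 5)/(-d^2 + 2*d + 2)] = 6*(-14*d^3 - 27*d^2 - 30*d + 2)/(d^6 - 6*d^5 + 6*d^4 + 16*d^3 - 12*d^2 - 24*d - 8)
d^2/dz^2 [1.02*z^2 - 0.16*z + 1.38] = 2.04000000000000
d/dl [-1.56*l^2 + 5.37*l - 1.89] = 5.37 - 3.12*l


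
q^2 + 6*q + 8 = (q + 2)*(q + 4)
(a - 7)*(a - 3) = a^2 - 10*a + 21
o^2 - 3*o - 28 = (o - 7)*(o + 4)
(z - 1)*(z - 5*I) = z^2 - z - 5*I*z + 5*I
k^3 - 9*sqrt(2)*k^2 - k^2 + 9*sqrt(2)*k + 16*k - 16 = (k - 1)*(k - 8*sqrt(2))*(k - sqrt(2))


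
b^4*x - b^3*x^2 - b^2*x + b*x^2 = b*(b - 1)*(b - x)*(b*x + x)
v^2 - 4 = (v - 2)*(v + 2)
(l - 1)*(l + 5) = l^2 + 4*l - 5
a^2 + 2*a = a*(a + 2)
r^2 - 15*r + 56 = (r - 8)*(r - 7)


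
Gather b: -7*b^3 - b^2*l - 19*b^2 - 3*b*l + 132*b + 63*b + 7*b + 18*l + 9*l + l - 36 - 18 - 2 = -7*b^3 + b^2*(-l - 19) + b*(202 - 3*l) + 28*l - 56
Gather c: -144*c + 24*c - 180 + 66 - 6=-120*c - 120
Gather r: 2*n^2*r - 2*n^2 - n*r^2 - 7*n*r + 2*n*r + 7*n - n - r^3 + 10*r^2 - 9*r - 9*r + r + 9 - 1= -2*n^2 + 6*n - r^3 + r^2*(10 - n) + r*(2*n^2 - 5*n - 17) + 8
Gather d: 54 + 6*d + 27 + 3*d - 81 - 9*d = 0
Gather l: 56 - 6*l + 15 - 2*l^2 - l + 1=-2*l^2 - 7*l + 72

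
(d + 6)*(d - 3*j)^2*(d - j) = d^4 - 7*d^3*j + 6*d^3 + 15*d^2*j^2 - 42*d^2*j - 9*d*j^3 + 90*d*j^2 - 54*j^3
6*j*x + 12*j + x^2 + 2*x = (6*j + x)*(x + 2)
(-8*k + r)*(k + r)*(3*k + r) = -24*k^3 - 29*k^2*r - 4*k*r^2 + r^3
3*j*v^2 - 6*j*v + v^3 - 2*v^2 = v*(3*j + v)*(v - 2)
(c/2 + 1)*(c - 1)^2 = c^3/2 - 3*c/2 + 1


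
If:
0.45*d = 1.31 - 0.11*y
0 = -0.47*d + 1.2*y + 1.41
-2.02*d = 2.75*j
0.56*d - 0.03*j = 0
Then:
No Solution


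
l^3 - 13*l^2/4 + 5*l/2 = l*(l - 2)*(l - 5/4)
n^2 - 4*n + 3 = (n - 3)*(n - 1)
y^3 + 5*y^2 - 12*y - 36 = (y - 3)*(y + 2)*(y + 6)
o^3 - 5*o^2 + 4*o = o*(o - 4)*(o - 1)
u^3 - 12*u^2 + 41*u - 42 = (u - 7)*(u - 3)*(u - 2)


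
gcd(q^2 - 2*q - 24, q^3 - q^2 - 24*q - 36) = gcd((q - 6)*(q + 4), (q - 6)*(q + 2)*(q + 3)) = q - 6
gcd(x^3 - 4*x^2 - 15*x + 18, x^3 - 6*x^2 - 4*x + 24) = x - 6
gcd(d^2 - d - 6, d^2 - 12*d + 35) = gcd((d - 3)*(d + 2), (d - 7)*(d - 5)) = 1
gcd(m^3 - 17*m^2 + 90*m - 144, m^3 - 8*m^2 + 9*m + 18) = m^2 - 9*m + 18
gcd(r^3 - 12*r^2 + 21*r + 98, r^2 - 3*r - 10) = r + 2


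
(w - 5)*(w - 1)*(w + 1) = w^3 - 5*w^2 - w + 5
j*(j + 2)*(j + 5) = j^3 + 7*j^2 + 10*j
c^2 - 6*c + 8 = (c - 4)*(c - 2)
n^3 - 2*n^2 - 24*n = n*(n - 6)*(n + 4)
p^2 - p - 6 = (p - 3)*(p + 2)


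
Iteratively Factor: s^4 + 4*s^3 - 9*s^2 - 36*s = (s - 3)*(s^3 + 7*s^2 + 12*s) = (s - 3)*(s + 4)*(s^2 + 3*s) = s*(s - 3)*(s + 4)*(s + 3)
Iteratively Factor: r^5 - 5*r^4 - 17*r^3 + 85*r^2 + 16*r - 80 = (r - 4)*(r^4 - r^3 - 21*r^2 + r + 20) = (r - 5)*(r - 4)*(r^3 + 4*r^2 - r - 4) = (r - 5)*(r - 4)*(r + 4)*(r^2 - 1) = (r - 5)*(r - 4)*(r - 1)*(r + 4)*(r + 1)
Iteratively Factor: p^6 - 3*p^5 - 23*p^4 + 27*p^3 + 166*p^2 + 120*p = (p)*(p^5 - 3*p^4 - 23*p^3 + 27*p^2 + 166*p + 120) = p*(p - 4)*(p^4 + p^3 - 19*p^2 - 49*p - 30) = p*(p - 4)*(p + 2)*(p^3 - p^2 - 17*p - 15) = p*(p - 4)*(p + 1)*(p + 2)*(p^2 - 2*p - 15) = p*(p - 5)*(p - 4)*(p + 1)*(p + 2)*(p + 3)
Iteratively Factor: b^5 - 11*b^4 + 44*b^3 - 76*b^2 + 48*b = (b)*(b^4 - 11*b^3 + 44*b^2 - 76*b + 48) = b*(b - 4)*(b^3 - 7*b^2 + 16*b - 12) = b*(b - 4)*(b - 3)*(b^2 - 4*b + 4) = b*(b - 4)*(b - 3)*(b - 2)*(b - 2)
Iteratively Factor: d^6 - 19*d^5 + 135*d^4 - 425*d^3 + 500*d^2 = (d)*(d^5 - 19*d^4 + 135*d^3 - 425*d^2 + 500*d) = d*(d - 5)*(d^4 - 14*d^3 + 65*d^2 - 100*d) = d*(d - 5)*(d - 4)*(d^3 - 10*d^2 + 25*d) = d*(d - 5)^2*(d - 4)*(d^2 - 5*d) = d^2*(d - 5)^2*(d - 4)*(d - 5)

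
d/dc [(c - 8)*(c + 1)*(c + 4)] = 3*c^2 - 6*c - 36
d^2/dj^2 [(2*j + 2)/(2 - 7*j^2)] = 28*(-28*j^2*(j + 1) + (3*j + 1)*(7*j^2 - 2))/(7*j^2 - 2)^3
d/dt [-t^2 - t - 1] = -2*t - 1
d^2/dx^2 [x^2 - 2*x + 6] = 2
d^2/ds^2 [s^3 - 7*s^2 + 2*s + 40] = 6*s - 14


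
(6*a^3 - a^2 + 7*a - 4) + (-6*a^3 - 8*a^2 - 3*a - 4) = -9*a^2 + 4*a - 8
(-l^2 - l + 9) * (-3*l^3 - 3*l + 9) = 3*l^5 + 3*l^4 - 24*l^3 - 6*l^2 - 36*l + 81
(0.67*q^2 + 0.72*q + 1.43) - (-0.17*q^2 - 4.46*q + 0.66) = 0.84*q^2 + 5.18*q + 0.77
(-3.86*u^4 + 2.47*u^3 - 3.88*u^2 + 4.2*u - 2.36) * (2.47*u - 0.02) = -9.5342*u^5 + 6.1781*u^4 - 9.633*u^3 + 10.4516*u^2 - 5.9132*u + 0.0472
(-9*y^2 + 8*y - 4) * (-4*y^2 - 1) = 36*y^4 - 32*y^3 + 25*y^2 - 8*y + 4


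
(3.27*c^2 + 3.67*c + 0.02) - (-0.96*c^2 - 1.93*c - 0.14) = 4.23*c^2 + 5.6*c + 0.16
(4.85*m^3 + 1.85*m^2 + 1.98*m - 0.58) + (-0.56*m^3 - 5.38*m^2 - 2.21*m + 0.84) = 4.29*m^3 - 3.53*m^2 - 0.23*m + 0.26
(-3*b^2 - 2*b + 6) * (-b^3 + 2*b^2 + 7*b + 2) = 3*b^5 - 4*b^4 - 31*b^3 - 8*b^2 + 38*b + 12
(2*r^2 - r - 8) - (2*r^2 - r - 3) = -5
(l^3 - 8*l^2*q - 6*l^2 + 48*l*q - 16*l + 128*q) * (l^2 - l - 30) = l^5 - 8*l^4*q - 7*l^4 + 56*l^3*q - 40*l^3 + 320*l^2*q + 196*l^2 - 1568*l*q + 480*l - 3840*q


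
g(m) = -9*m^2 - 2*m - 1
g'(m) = -18*m - 2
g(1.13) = -14.75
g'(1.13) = -22.34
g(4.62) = -202.34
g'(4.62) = -85.16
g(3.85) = -142.10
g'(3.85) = -71.30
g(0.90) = -10.09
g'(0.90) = -18.20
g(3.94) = -148.59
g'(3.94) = -72.92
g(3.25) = -102.56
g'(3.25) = -60.50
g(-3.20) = -86.76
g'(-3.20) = 55.60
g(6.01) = -338.10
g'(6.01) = -110.18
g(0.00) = -1.00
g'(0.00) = -2.00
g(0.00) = -1.00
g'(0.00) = -2.00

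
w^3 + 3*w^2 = w^2*(w + 3)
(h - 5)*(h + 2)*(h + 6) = h^3 + 3*h^2 - 28*h - 60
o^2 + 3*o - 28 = (o - 4)*(o + 7)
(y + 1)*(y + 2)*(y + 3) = y^3 + 6*y^2 + 11*y + 6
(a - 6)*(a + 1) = a^2 - 5*a - 6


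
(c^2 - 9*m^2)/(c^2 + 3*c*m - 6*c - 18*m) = (c - 3*m)/(c - 6)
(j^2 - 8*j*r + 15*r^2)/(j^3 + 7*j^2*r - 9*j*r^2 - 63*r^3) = (j - 5*r)/(j^2 + 10*j*r + 21*r^2)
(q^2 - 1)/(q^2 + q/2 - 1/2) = 2*(q - 1)/(2*q - 1)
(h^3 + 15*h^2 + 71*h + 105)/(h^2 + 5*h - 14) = (h^2 + 8*h + 15)/(h - 2)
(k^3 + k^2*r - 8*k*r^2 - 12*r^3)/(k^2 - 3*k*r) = k + 4*r + 4*r^2/k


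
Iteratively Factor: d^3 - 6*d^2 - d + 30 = (d - 5)*(d^2 - d - 6) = (d - 5)*(d - 3)*(d + 2)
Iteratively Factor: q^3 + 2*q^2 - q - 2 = (q + 2)*(q^2 - 1) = (q - 1)*(q + 2)*(q + 1)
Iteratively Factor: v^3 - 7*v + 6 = (v + 3)*(v^2 - 3*v + 2) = (v - 2)*(v + 3)*(v - 1)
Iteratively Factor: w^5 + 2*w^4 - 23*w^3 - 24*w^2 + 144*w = (w + 4)*(w^4 - 2*w^3 - 15*w^2 + 36*w) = w*(w + 4)*(w^3 - 2*w^2 - 15*w + 36) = w*(w - 3)*(w + 4)*(w^2 + w - 12) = w*(w - 3)^2*(w + 4)*(w + 4)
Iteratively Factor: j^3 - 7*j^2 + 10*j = (j)*(j^2 - 7*j + 10) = j*(j - 2)*(j - 5)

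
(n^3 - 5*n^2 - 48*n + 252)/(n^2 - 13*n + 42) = (n^2 + n - 42)/(n - 7)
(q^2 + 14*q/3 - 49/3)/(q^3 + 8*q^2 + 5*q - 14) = (q - 7/3)/(q^2 + q - 2)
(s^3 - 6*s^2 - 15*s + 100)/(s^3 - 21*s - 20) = (s - 5)/(s + 1)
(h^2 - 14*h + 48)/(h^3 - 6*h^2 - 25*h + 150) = (h - 8)/(h^2 - 25)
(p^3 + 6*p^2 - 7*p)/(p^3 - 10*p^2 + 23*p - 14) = p*(p + 7)/(p^2 - 9*p + 14)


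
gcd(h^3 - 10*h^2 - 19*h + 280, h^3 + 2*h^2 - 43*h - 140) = h^2 - 2*h - 35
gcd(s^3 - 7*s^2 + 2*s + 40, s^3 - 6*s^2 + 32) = s^2 - 2*s - 8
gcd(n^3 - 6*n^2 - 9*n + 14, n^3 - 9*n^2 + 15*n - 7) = n^2 - 8*n + 7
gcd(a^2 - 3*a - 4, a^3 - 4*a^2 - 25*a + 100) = a - 4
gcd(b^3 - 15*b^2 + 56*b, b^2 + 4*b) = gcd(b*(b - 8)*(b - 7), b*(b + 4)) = b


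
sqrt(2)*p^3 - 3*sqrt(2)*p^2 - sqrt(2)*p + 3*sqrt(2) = (p - 3)*(p - 1)*(sqrt(2)*p + sqrt(2))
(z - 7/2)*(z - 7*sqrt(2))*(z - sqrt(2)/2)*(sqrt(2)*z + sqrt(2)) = sqrt(2)*z^4 - 15*z^3 - 5*sqrt(2)*z^3/2 + 7*sqrt(2)*z^2/2 + 75*z^2/2 - 35*sqrt(2)*z/2 + 105*z/2 - 49*sqrt(2)/2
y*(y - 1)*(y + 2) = y^3 + y^2 - 2*y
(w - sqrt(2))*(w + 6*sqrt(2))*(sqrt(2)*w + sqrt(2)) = sqrt(2)*w^3 + sqrt(2)*w^2 + 10*w^2 - 12*sqrt(2)*w + 10*w - 12*sqrt(2)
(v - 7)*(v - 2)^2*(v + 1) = v^4 - 10*v^3 + 21*v^2 + 4*v - 28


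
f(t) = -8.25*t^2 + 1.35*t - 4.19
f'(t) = 1.35 - 16.5*t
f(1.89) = -31.11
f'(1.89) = -29.84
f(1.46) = -19.80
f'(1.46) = -22.74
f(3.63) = -108.00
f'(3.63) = -58.54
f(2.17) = -40.11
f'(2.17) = -34.46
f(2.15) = -39.42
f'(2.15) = -34.12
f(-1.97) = -38.87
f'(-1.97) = 33.86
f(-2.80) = -72.65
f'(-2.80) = 47.55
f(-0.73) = -9.57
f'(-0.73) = 13.40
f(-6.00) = -309.29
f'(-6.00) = 100.35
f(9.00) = -660.29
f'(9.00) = -147.15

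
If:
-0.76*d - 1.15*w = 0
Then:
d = -1.51315789473684*w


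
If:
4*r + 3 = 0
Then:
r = -3/4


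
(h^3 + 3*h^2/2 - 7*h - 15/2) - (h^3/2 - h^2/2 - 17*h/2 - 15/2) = h^3/2 + 2*h^2 + 3*h/2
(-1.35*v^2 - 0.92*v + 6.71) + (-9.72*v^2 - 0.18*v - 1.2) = -11.07*v^2 - 1.1*v + 5.51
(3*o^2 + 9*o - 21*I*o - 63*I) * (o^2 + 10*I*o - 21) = 3*o^4 + 9*o^3 + 9*I*o^3 + 147*o^2 + 27*I*o^2 + 441*o + 441*I*o + 1323*I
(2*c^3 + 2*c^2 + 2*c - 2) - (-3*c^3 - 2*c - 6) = 5*c^3 + 2*c^2 + 4*c + 4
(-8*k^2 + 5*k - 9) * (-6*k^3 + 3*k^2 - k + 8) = 48*k^5 - 54*k^4 + 77*k^3 - 96*k^2 + 49*k - 72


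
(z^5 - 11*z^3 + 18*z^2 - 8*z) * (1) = z^5 - 11*z^3 + 18*z^2 - 8*z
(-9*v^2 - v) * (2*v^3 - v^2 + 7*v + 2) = -18*v^5 + 7*v^4 - 62*v^3 - 25*v^2 - 2*v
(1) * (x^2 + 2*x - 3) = x^2 + 2*x - 3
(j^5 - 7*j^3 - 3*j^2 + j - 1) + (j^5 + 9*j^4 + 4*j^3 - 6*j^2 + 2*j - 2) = 2*j^5 + 9*j^4 - 3*j^3 - 9*j^2 + 3*j - 3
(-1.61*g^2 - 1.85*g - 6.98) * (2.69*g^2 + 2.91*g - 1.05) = -4.3309*g^4 - 9.6616*g^3 - 22.4692*g^2 - 18.3693*g + 7.329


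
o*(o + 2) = o^2 + 2*o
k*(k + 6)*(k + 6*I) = k^3 + 6*k^2 + 6*I*k^2 + 36*I*k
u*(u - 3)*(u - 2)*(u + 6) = u^4 + u^3 - 24*u^2 + 36*u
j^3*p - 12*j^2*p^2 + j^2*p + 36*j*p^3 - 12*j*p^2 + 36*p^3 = (j - 6*p)^2*(j*p + p)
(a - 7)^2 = a^2 - 14*a + 49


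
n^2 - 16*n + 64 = (n - 8)^2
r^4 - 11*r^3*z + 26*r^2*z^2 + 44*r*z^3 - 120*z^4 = (r - 6*z)*(r - 5*z)*(r - 2*z)*(r + 2*z)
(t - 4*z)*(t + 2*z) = t^2 - 2*t*z - 8*z^2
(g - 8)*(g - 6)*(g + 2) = g^3 - 12*g^2 + 20*g + 96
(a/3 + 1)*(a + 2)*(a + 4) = a^3/3 + 3*a^2 + 26*a/3 + 8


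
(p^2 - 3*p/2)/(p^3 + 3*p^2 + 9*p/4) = 2*(2*p - 3)/(4*p^2 + 12*p + 9)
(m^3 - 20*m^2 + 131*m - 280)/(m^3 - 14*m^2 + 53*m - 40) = (m - 7)/(m - 1)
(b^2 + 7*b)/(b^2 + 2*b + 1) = b*(b + 7)/(b^2 + 2*b + 1)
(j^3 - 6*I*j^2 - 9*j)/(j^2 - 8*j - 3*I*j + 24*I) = j*(j - 3*I)/(j - 8)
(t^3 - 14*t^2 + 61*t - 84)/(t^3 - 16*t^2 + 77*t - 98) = (t^2 - 7*t + 12)/(t^2 - 9*t + 14)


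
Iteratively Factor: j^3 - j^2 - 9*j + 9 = (j - 3)*(j^2 + 2*j - 3) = (j - 3)*(j + 3)*(j - 1)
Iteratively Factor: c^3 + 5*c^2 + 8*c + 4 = (c + 2)*(c^2 + 3*c + 2) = (c + 1)*(c + 2)*(c + 2)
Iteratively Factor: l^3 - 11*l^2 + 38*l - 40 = (l - 2)*(l^2 - 9*l + 20) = (l - 4)*(l - 2)*(l - 5)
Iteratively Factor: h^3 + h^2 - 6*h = (h)*(h^2 + h - 6) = h*(h + 3)*(h - 2)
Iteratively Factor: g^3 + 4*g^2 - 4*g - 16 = (g + 2)*(g^2 + 2*g - 8) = (g + 2)*(g + 4)*(g - 2)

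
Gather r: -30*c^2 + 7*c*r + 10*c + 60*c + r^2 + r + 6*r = -30*c^2 + 70*c + r^2 + r*(7*c + 7)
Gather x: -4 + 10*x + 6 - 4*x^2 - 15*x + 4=-4*x^2 - 5*x + 6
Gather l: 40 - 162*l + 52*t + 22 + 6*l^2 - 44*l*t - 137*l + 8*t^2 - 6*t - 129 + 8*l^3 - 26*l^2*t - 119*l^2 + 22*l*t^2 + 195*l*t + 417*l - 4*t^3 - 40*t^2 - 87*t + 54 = 8*l^3 + l^2*(-26*t - 113) + l*(22*t^2 + 151*t + 118) - 4*t^3 - 32*t^2 - 41*t - 13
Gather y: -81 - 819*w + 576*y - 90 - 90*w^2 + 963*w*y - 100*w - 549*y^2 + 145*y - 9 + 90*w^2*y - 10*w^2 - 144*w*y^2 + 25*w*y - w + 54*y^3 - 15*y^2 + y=-100*w^2 - 920*w + 54*y^3 + y^2*(-144*w - 564) + y*(90*w^2 + 988*w + 722) - 180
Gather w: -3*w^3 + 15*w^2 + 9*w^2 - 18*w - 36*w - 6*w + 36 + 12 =-3*w^3 + 24*w^2 - 60*w + 48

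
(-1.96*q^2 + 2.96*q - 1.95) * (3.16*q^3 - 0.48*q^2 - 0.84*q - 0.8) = -6.1936*q^5 + 10.2944*q^4 - 5.9364*q^3 + 0.0176000000000003*q^2 - 0.73*q + 1.56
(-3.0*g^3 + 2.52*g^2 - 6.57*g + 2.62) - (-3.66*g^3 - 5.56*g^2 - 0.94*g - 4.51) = 0.66*g^3 + 8.08*g^2 - 5.63*g + 7.13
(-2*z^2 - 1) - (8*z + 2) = -2*z^2 - 8*z - 3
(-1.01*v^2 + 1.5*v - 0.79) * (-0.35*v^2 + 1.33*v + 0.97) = 0.3535*v^4 - 1.8683*v^3 + 1.2918*v^2 + 0.4043*v - 0.7663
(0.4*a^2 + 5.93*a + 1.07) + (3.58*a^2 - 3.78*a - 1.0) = 3.98*a^2 + 2.15*a + 0.0700000000000001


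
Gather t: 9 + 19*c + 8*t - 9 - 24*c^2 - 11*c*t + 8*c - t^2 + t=-24*c^2 + 27*c - t^2 + t*(9 - 11*c)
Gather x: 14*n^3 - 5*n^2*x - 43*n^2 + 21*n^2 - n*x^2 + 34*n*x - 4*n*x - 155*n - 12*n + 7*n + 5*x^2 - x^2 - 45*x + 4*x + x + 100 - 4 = 14*n^3 - 22*n^2 - 160*n + x^2*(4 - n) + x*(-5*n^2 + 30*n - 40) + 96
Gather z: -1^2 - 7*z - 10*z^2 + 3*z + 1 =-10*z^2 - 4*z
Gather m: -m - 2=-m - 2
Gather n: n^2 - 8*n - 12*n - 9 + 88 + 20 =n^2 - 20*n + 99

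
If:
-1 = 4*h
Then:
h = -1/4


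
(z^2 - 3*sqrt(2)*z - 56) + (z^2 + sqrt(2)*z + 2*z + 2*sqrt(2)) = 2*z^2 - 2*sqrt(2)*z + 2*z - 56 + 2*sqrt(2)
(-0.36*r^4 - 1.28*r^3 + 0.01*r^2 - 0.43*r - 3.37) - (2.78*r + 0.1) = -0.36*r^4 - 1.28*r^3 + 0.01*r^2 - 3.21*r - 3.47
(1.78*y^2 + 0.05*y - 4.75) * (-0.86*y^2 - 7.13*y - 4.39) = -1.5308*y^4 - 12.7344*y^3 - 4.0857*y^2 + 33.648*y + 20.8525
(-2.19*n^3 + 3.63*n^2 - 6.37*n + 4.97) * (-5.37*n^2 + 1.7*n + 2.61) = 11.7603*n^5 - 23.2161*n^4 + 34.662*n^3 - 28.0436*n^2 - 8.1767*n + 12.9717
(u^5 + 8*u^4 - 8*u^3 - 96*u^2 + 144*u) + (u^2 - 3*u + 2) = u^5 + 8*u^4 - 8*u^3 - 95*u^2 + 141*u + 2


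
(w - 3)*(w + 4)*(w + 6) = w^3 + 7*w^2 - 6*w - 72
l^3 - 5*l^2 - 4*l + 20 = (l - 5)*(l - 2)*(l + 2)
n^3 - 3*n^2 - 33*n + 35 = (n - 7)*(n - 1)*(n + 5)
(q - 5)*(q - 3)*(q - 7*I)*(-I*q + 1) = -I*q^4 - 6*q^3 + 8*I*q^3 + 48*q^2 - 22*I*q^2 - 90*q + 56*I*q - 105*I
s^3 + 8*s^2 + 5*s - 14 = (s - 1)*(s + 2)*(s + 7)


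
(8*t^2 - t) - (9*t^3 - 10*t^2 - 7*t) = -9*t^3 + 18*t^2 + 6*t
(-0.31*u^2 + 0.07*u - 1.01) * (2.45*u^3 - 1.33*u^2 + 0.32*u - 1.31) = -0.7595*u^5 + 0.5838*u^4 - 2.6668*u^3 + 1.7718*u^2 - 0.4149*u + 1.3231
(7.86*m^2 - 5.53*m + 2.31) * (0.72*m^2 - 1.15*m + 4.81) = 5.6592*m^4 - 13.0206*m^3 + 45.8293*m^2 - 29.2558*m + 11.1111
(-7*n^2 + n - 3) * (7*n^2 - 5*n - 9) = -49*n^4 + 42*n^3 + 37*n^2 + 6*n + 27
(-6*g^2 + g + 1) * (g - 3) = -6*g^3 + 19*g^2 - 2*g - 3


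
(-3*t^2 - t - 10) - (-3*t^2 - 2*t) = t - 10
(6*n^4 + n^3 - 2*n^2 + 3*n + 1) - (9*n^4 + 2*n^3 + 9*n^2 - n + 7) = -3*n^4 - n^3 - 11*n^2 + 4*n - 6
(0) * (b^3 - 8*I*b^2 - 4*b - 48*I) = 0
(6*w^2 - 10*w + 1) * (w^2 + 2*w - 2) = 6*w^4 + 2*w^3 - 31*w^2 + 22*w - 2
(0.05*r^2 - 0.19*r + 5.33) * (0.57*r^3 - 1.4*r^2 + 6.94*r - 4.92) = 0.0285*r^5 - 0.1783*r^4 + 3.6511*r^3 - 9.0266*r^2 + 37.925*r - 26.2236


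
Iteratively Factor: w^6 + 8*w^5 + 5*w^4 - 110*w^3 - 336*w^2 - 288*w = (w)*(w^5 + 8*w^4 + 5*w^3 - 110*w^2 - 336*w - 288) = w*(w - 4)*(w^4 + 12*w^3 + 53*w^2 + 102*w + 72) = w*(w - 4)*(w + 4)*(w^3 + 8*w^2 + 21*w + 18) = w*(w - 4)*(w + 3)*(w + 4)*(w^2 + 5*w + 6) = w*(w - 4)*(w + 3)^2*(w + 4)*(w + 2)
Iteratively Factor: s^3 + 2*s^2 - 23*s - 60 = (s + 3)*(s^2 - s - 20) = (s + 3)*(s + 4)*(s - 5)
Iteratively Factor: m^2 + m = (m + 1)*(m)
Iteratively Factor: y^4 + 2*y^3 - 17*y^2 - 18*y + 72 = (y - 2)*(y^3 + 4*y^2 - 9*y - 36) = (y - 3)*(y - 2)*(y^2 + 7*y + 12) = (y - 3)*(y - 2)*(y + 3)*(y + 4)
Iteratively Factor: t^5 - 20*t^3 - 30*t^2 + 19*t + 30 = (t - 1)*(t^4 + t^3 - 19*t^2 - 49*t - 30) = (t - 1)*(t + 1)*(t^3 - 19*t - 30) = (t - 5)*(t - 1)*(t + 1)*(t^2 + 5*t + 6) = (t - 5)*(t - 1)*(t + 1)*(t + 3)*(t + 2)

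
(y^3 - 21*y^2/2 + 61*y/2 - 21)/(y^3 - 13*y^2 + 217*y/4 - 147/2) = 2*(y - 1)/(2*y - 7)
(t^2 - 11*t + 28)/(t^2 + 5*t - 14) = (t^2 - 11*t + 28)/(t^2 + 5*t - 14)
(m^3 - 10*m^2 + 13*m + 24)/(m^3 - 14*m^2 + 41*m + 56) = (m - 3)/(m - 7)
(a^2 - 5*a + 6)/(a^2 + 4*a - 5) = (a^2 - 5*a + 6)/(a^2 + 4*a - 5)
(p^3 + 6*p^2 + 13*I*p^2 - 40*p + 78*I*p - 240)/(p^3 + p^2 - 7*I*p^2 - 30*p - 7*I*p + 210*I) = (p^2 + 13*I*p - 40)/(p^2 - p*(5 + 7*I) + 35*I)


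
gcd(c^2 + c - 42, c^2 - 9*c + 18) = c - 6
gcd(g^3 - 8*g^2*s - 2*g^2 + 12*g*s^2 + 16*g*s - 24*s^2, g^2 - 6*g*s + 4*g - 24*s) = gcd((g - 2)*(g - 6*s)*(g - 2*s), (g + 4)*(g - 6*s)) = -g + 6*s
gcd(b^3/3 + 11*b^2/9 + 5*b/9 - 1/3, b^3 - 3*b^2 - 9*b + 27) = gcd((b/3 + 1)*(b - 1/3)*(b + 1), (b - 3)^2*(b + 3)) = b + 3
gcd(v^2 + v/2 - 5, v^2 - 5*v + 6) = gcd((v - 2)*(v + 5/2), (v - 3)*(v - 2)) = v - 2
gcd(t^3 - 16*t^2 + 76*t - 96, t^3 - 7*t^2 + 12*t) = 1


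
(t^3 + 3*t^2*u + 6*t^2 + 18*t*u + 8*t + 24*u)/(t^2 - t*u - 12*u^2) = (t^2 + 6*t + 8)/(t - 4*u)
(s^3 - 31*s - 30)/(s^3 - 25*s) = (s^2 - 5*s - 6)/(s*(s - 5))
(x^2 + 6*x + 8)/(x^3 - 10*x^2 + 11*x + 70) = (x + 4)/(x^2 - 12*x + 35)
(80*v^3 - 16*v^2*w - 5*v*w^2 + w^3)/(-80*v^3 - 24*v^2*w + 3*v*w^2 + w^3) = (-4*v + w)/(4*v + w)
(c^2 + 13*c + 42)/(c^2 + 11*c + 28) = (c + 6)/(c + 4)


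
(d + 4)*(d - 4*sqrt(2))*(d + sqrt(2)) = d^3 - 3*sqrt(2)*d^2 + 4*d^2 - 12*sqrt(2)*d - 8*d - 32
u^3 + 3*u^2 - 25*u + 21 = (u - 3)*(u - 1)*(u + 7)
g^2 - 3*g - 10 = (g - 5)*(g + 2)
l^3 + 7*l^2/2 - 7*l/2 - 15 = (l - 2)*(l + 5/2)*(l + 3)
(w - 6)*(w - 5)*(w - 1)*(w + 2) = w^4 - 10*w^3 + 17*w^2 + 52*w - 60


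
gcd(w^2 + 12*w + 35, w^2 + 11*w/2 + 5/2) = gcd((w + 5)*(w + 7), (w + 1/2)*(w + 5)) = w + 5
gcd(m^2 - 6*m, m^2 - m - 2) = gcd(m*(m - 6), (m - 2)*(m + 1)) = 1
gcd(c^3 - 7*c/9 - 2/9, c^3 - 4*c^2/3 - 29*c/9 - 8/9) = c + 1/3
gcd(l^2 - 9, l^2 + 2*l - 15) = l - 3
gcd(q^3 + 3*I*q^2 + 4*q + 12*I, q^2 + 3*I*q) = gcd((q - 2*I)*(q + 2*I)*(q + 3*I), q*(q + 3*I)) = q + 3*I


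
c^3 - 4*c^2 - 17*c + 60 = (c - 5)*(c - 3)*(c + 4)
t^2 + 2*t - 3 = (t - 1)*(t + 3)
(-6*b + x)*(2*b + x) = -12*b^2 - 4*b*x + x^2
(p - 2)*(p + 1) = p^2 - p - 2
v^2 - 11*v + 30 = (v - 6)*(v - 5)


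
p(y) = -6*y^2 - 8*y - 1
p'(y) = -12*y - 8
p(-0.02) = -0.84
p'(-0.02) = -7.76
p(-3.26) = -38.69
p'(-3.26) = 31.12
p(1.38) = -23.47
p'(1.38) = -24.56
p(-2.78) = -25.13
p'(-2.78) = 25.36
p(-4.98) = -109.96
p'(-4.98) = 51.76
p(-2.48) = -18.06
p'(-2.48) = 21.76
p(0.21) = -2.94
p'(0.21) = -10.52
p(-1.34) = -1.05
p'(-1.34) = 8.08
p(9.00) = -559.00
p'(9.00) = -116.00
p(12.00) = -961.00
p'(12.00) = -152.00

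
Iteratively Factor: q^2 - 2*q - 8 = (q - 4)*(q + 2)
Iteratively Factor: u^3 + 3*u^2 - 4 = (u - 1)*(u^2 + 4*u + 4) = (u - 1)*(u + 2)*(u + 2)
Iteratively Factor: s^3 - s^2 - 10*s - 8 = (s + 2)*(s^2 - 3*s - 4) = (s - 4)*(s + 2)*(s + 1)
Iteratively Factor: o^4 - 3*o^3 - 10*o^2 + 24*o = (o)*(o^3 - 3*o^2 - 10*o + 24) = o*(o - 2)*(o^2 - o - 12) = o*(o - 2)*(o + 3)*(o - 4)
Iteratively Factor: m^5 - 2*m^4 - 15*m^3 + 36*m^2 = (m)*(m^4 - 2*m^3 - 15*m^2 + 36*m) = m*(m - 3)*(m^3 + m^2 - 12*m) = m^2*(m - 3)*(m^2 + m - 12) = m^2*(m - 3)*(m + 4)*(m - 3)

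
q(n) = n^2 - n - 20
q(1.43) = -19.39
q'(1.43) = 1.86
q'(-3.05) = -7.10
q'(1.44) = 1.88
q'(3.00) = 5.00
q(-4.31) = 2.89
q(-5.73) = 18.56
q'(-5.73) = -12.46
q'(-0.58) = -2.16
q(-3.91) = -0.80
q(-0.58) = -19.08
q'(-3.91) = -8.82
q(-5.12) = 11.33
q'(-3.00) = -7.00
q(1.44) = -19.37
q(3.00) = -14.00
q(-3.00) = -8.00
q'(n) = 2*n - 1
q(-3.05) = -7.65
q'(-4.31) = -9.62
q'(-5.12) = -11.24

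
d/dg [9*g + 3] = 9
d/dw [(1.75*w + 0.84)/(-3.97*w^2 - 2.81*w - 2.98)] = (6.9475*w^2 + 6.6696*w - 2.8546)/(15.7609*w^4 + 22.3114*w^3 + 31.5573*w^2 + 16.7476*w + 8.8804)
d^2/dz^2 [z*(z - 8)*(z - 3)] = 6*z - 22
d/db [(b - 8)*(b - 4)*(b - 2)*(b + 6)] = 4*b^3 - 24*b^2 - 56*b + 272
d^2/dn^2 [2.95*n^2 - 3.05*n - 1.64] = 5.90000000000000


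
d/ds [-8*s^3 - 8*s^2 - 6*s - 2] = -24*s^2 - 16*s - 6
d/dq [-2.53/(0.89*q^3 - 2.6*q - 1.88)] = (6.7551*q^2 - 6.578)/(-0.89*q^3 + 2.6*q + 1.88)^2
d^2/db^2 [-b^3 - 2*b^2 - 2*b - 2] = -6*b - 4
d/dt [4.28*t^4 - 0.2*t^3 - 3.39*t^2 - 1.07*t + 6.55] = 17.12*t^3 - 0.6*t^2 - 6.78*t - 1.07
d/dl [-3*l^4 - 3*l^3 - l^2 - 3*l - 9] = -12*l^3 - 9*l^2 - 2*l - 3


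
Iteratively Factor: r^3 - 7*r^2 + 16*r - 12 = (r - 2)*(r^2 - 5*r + 6) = (r - 3)*(r - 2)*(r - 2)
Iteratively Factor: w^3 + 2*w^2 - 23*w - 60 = (w + 3)*(w^2 - w - 20) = (w - 5)*(w + 3)*(w + 4)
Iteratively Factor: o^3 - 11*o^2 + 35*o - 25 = (o - 1)*(o^2 - 10*o + 25) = (o - 5)*(o - 1)*(o - 5)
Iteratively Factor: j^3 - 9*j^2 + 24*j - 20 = (j - 5)*(j^2 - 4*j + 4) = (j - 5)*(j - 2)*(j - 2)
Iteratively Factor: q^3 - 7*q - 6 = (q + 1)*(q^2 - q - 6) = (q - 3)*(q + 1)*(q + 2)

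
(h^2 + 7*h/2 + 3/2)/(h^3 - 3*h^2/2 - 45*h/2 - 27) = (2*h + 1)/(2*h^2 - 9*h - 18)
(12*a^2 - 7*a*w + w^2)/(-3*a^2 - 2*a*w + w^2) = (-4*a + w)/(a + w)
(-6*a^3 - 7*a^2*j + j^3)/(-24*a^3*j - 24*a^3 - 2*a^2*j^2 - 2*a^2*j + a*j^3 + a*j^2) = (6*a^3 + 7*a^2*j - j^3)/(a*(24*a^2*j + 24*a^2 + 2*a*j^2 + 2*a*j - j^3 - j^2))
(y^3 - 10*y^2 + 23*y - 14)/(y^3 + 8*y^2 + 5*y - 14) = (y^2 - 9*y + 14)/(y^2 + 9*y + 14)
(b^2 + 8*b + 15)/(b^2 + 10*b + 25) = (b + 3)/(b + 5)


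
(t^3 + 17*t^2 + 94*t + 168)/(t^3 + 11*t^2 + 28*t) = (t + 6)/t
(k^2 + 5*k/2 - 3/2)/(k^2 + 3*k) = (k - 1/2)/k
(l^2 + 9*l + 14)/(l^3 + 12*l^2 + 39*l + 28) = (l + 2)/(l^2 + 5*l + 4)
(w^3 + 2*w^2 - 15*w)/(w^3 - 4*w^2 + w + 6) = w*(w + 5)/(w^2 - w - 2)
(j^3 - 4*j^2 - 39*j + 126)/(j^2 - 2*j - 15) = (-j^3 + 4*j^2 + 39*j - 126)/(-j^2 + 2*j + 15)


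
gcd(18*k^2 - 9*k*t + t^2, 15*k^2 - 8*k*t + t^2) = -3*k + t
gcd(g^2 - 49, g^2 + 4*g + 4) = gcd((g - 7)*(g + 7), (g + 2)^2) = 1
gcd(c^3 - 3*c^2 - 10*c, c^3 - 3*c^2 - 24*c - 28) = c + 2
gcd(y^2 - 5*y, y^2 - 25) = y - 5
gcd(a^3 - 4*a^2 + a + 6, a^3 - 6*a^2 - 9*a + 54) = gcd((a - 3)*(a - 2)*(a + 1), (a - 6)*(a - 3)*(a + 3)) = a - 3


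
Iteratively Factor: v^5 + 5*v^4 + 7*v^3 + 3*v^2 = (v)*(v^4 + 5*v^3 + 7*v^2 + 3*v) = v*(v + 1)*(v^3 + 4*v^2 + 3*v) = v*(v + 1)*(v + 3)*(v^2 + v) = v^2*(v + 1)*(v + 3)*(v + 1)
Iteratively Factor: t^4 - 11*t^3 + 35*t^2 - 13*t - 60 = (t - 4)*(t^3 - 7*t^2 + 7*t + 15) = (t - 4)*(t + 1)*(t^2 - 8*t + 15) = (t - 4)*(t - 3)*(t + 1)*(t - 5)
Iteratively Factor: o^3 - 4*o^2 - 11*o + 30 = (o - 2)*(o^2 - 2*o - 15) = (o - 5)*(o - 2)*(o + 3)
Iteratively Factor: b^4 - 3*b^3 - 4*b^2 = (b - 4)*(b^3 + b^2) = (b - 4)*(b + 1)*(b^2) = b*(b - 4)*(b + 1)*(b)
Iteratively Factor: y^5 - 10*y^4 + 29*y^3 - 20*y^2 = (y - 4)*(y^4 - 6*y^3 + 5*y^2) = (y - 5)*(y - 4)*(y^3 - y^2) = (y - 5)*(y - 4)*(y - 1)*(y^2) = y*(y - 5)*(y - 4)*(y - 1)*(y)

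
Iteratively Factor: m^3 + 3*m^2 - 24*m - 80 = (m + 4)*(m^2 - m - 20) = (m - 5)*(m + 4)*(m + 4)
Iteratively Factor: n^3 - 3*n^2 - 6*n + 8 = (n - 4)*(n^2 + n - 2) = (n - 4)*(n - 1)*(n + 2)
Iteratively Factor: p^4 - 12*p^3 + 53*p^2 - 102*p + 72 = (p - 3)*(p^3 - 9*p^2 + 26*p - 24) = (p - 3)*(p - 2)*(p^2 - 7*p + 12) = (p - 4)*(p - 3)*(p - 2)*(p - 3)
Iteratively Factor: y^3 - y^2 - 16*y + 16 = (y - 4)*(y^2 + 3*y - 4) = (y - 4)*(y + 4)*(y - 1)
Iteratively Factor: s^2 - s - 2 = (s + 1)*(s - 2)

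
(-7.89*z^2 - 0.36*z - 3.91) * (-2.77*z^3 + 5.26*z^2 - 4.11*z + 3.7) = 21.8553*z^5 - 40.5042*z^4 + 41.365*z^3 - 48.28*z^2 + 14.7381*z - 14.467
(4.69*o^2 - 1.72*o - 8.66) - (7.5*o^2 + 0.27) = -2.81*o^2 - 1.72*o - 8.93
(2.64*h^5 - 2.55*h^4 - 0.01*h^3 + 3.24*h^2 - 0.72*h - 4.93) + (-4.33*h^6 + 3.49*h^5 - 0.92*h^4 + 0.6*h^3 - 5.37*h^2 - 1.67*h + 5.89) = -4.33*h^6 + 6.13*h^5 - 3.47*h^4 + 0.59*h^3 - 2.13*h^2 - 2.39*h + 0.96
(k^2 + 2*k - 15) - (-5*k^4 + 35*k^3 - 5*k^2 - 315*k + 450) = 5*k^4 - 35*k^3 + 6*k^2 + 317*k - 465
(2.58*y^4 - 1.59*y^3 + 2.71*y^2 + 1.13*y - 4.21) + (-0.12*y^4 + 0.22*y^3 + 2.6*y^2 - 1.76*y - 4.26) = 2.46*y^4 - 1.37*y^3 + 5.31*y^2 - 0.63*y - 8.47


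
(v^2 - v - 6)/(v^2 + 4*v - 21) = (v + 2)/(v + 7)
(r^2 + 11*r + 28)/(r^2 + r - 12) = (r + 7)/(r - 3)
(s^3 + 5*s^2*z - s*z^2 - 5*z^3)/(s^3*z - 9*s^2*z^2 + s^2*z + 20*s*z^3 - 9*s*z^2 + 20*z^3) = (s^3 + 5*s^2*z - s*z^2 - 5*z^3)/(z*(s^3 - 9*s^2*z + s^2 + 20*s*z^2 - 9*s*z + 20*z^2))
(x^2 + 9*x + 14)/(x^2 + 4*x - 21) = (x + 2)/(x - 3)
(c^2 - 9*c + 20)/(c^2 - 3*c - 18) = (-c^2 + 9*c - 20)/(-c^2 + 3*c + 18)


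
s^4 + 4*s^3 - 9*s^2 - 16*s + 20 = (s - 2)*(s - 1)*(s + 2)*(s + 5)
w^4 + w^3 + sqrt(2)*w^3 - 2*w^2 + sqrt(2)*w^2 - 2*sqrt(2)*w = w*(w - 1)*(w + 2)*(w + sqrt(2))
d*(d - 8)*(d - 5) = d^3 - 13*d^2 + 40*d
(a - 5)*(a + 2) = a^2 - 3*a - 10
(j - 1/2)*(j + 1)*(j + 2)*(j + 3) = j^4 + 11*j^3/2 + 8*j^2 + j/2 - 3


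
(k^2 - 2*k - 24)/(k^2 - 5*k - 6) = (k + 4)/(k + 1)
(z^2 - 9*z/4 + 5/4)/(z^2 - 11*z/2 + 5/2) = (4*z^2 - 9*z + 5)/(2*(2*z^2 - 11*z + 5))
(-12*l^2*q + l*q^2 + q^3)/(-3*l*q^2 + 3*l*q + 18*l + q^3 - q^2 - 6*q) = q*(4*l + q)/(q^2 - q - 6)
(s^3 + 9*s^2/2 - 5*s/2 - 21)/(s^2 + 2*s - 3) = (s^2 + 3*s/2 - 7)/(s - 1)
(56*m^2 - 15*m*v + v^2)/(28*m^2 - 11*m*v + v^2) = (-8*m + v)/(-4*m + v)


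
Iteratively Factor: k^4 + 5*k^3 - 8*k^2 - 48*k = (k + 4)*(k^3 + k^2 - 12*k) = (k - 3)*(k + 4)*(k^2 + 4*k) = k*(k - 3)*(k + 4)*(k + 4)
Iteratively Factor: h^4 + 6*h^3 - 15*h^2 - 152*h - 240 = (h + 4)*(h^3 + 2*h^2 - 23*h - 60) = (h + 4)^2*(h^2 - 2*h - 15) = (h + 3)*(h + 4)^2*(h - 5)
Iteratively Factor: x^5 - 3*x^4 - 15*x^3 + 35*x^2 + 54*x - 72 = (x - 4)*(x^4 + x^3 - 11*x^2 - 9*x + 18) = (x - 4)*(x - 1)*(x^3 + 2*x^2 - 9*x - 18) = (x - 4)*(x - 1)*(x + 2)*(x^2 - 9) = (x - 4)*(x - 1)*(x + 2)*(x + 3)*(x - 3)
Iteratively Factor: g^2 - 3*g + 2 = (g - 2)*(g - 1)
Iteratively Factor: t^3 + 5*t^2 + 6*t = (t)*(t^2 + 5*t + 6) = t*(t + 3)*(t + 2)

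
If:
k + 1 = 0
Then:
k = -1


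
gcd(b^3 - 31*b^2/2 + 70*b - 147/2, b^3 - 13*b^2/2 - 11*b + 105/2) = b - 7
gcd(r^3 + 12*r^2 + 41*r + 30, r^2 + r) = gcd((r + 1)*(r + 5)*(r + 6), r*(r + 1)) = r + 1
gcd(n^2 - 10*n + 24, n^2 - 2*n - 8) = n - 4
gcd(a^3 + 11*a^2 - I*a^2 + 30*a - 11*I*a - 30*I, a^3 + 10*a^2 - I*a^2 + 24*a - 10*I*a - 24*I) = a^2 + a*(6 - I) - 6*I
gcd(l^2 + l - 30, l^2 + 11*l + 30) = l + 6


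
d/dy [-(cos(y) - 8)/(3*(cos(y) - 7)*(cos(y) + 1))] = (sin(y)^2 + 16*cos(y) - 56)*sin(y)/(3*(cos(y) - 7)^2*(cos(y) + 1)^2)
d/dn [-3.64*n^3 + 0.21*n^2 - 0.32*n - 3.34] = -10.92*n^2 + 0.42*n - 0.32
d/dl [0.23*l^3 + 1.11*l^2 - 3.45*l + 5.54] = 0.69*l^2 + 2.22*l - 3.45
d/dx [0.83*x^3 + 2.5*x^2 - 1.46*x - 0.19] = 2.49*x^2 + 5.0*x - 1.46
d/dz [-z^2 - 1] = -2*z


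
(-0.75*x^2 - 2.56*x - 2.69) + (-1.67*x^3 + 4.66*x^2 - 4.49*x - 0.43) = -1.67*x^3 + 3.91*x^2 - 7.05*x - 3.12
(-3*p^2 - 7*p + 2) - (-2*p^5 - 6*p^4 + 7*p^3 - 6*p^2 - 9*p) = 2*p^5 + 6*p^4 - 7*p^3 + 3*p^2 + 2*p + 2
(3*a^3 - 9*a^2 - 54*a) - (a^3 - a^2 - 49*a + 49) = 2*a^3 - 8*a^2 - 5*a - 49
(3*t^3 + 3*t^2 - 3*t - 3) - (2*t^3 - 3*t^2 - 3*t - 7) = t^3 + 6*t^2 + 4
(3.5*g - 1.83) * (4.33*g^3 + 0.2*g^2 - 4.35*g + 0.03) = 15.155*g^4 - 7.2239*g^3 - 15.591*g^2 + 8.0655*g - 0.0549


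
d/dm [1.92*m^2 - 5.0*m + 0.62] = 3.84*m - 5.0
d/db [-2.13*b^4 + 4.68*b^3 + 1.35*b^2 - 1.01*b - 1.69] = -8.52*b^3 + 14.04*b^2 + 2.7*b - 1.01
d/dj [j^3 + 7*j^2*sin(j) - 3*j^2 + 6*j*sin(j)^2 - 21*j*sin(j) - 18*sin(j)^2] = 7*j^2*cos(j) + 3*j^2 + 14*j*sin(j) + 6*j*sin(2*j) - 21*j*cos(j) - 6*j + 6*sin(j)^2 - 21*sin(j) - 18*sin(2*j)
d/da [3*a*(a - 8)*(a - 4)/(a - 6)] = 6*(a^3 - 15*a^2 + 72*a - 96)/(a^2 - 12*a + 36)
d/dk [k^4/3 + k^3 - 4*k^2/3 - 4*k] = 4*k^3/3 + 3*k^2 - 8*k/3 - 4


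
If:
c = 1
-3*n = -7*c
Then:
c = 1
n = 7/3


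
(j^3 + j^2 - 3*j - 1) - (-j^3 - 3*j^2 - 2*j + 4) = 2*j^3 + 4*j^2 - j - 5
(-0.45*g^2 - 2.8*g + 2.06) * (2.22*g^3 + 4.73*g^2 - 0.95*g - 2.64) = -0.999*g^5 - 8.3445*g^4 - 8.2433*g^3 + 13.5918*g^2 + 5.435*g - 5.4384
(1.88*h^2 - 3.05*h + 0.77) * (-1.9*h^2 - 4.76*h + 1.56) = -3.572*h^4 - 3.1538*h^3 + 15.9878*h^2 - 8.4232*h + 1.2012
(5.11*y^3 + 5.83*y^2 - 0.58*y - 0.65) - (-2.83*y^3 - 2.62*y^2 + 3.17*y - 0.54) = 7.94*y^3 + 8.45*y^2 - 3.75*y - 0.11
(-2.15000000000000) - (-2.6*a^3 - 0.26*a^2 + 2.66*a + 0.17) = 2.6*a^3 + 0.26*a^2 - 2.66*a - 2.32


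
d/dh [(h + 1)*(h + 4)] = 2*h + 5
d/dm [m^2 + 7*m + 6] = 2*m + 7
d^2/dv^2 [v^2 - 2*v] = 2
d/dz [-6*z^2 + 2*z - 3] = 2 - 12*z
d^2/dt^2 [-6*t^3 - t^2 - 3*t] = -36*t - 2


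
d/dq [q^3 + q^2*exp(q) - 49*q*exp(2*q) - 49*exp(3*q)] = q^2*exp(q) + 3*q^2 - 98*q*exp(2*q) + 2*q*exp(q) - 147*exp(3*q) - 49*exp(2*q)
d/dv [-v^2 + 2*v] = 2 - 2*v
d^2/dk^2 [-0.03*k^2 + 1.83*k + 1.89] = -0.0600000000000000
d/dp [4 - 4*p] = -4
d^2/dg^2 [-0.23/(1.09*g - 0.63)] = -0.546526/(1.09*g - 0.63)^3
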